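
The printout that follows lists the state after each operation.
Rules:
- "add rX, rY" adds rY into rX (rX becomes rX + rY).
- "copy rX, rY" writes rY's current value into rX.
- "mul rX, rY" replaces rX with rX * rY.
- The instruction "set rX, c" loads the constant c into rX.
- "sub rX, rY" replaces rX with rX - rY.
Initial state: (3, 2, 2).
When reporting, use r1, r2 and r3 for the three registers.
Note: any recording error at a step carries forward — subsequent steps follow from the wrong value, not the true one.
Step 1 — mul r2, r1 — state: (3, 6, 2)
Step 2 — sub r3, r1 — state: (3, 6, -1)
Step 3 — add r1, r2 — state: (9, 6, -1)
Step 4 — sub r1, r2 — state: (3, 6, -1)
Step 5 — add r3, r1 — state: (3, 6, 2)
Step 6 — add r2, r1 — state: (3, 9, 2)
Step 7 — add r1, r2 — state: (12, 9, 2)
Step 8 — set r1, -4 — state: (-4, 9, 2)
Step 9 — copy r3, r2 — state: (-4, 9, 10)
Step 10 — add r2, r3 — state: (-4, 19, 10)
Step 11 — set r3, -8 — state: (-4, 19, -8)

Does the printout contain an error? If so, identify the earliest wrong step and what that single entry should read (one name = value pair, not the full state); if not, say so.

step 9, r3 = 9

Recomputing the run from the initial state:
step 1: r1 = 3, r2 = 6, r3 = 2
step 2: r1 = 3, r2 = 6, r3 = -1
step 3: r1 = 9, r2 = 6, r3 = -1
step 4: r1 = 3, r2 = 6, r3 = -1
step 5: r1 = 3, r2 = 6, r3 = 2
step 6: r1 = 3, r2 = 9, r3 = 2
step 7: r1 = 12, r2 = 9, r3 = 2
step 8: r1 = -4, r2 = 9, r3 = 2
step 9: r1 = -4, r2 = 9, r3 = 9
step 10: r1 = -4, r2 = 18, r3 = 9
step 11: r1 = -4, r2 = 18, r3 = -8
The first disagreement with the printout is at step 9, where the value should be r3 = 9.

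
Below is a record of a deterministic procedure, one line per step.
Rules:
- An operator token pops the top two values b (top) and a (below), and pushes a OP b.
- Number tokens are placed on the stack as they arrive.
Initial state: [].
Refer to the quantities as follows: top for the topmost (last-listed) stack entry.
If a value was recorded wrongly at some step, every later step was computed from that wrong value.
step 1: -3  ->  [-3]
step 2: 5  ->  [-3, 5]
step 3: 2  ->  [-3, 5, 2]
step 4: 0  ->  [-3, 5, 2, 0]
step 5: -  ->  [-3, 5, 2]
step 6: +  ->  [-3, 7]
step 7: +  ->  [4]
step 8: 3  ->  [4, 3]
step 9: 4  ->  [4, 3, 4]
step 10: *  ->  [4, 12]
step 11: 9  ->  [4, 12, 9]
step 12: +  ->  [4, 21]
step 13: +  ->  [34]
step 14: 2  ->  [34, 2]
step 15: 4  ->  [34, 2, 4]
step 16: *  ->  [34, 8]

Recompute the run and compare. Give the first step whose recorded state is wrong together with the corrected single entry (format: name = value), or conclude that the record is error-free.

step 13, top = 25

1. push -3: top = -3 (confirmed correct)
2. push 5: top = 5 (in agreement)
3. push 2: top = 2 (verified)
4. push 0: top = 0 (confirmed correct)
5. 2 - 0 = 2 (consistent with the record)
6. 5 + 2 = 7 (matches)
7. -3 + 7 = 4 (verified)
8. push 3: top = 3 (agrees with the record)
9. push 4: top = 4 (consistent with the record)
10. 3 * 4 = 12 (in agreement)
11. push 9: top = 9 (matches)
12. 12 + 9 = 21 (checks out)
13. 4 + 21 = 25 (a discrepancy with the record)
So the first discrepancy is step 13, where the right value is top = 25.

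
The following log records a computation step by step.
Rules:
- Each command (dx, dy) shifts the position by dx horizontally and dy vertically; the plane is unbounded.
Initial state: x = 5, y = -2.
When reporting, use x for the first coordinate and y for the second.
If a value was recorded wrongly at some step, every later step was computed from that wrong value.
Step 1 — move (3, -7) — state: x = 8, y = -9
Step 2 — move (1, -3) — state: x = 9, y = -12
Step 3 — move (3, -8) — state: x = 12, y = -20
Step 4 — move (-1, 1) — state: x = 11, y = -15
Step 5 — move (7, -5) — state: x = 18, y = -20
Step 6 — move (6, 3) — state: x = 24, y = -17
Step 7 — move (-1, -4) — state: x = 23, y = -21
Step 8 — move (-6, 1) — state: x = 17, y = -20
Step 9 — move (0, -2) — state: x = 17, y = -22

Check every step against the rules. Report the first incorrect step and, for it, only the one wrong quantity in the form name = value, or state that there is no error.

step 4, y = -19

Recomputing the run from the initial state:
step 1: x = 8, y = -9
step 2: x = 9, y = -12
step 3: x = 12, y = -20
step 4: x = 11, y = -19
step 5: x = 18, y = -24
step 6: x = 24, y = -21
step 7: x = 23, y = -25
step 8: x = 17, y = -24
step 9: x = 17, y = -26
The first disagreement with the log is at step 4, where the value should be y = -19.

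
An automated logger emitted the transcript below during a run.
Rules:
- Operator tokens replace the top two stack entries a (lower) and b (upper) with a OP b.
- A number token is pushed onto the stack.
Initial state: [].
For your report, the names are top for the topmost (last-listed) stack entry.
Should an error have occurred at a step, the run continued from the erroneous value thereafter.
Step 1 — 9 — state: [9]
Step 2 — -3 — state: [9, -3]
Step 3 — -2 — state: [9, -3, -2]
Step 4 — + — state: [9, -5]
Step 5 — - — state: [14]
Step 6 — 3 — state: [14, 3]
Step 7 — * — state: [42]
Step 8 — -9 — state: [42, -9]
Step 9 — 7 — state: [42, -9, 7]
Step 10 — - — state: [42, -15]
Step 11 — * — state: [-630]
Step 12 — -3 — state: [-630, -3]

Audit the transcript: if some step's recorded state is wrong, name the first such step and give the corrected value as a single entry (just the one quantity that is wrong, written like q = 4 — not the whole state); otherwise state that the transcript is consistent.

1. push 9: top = 9 (agrees with the transcript)
2. push -3: top = -3 (no discrepancy)
3. push -2: top = -2 (consistent with the transcript)
4. -3 + -2 = -5 (checks out)
5. 9 - -5 = 14 (same as recorded)
6. push 3: top = 3 (verified)
7. 14 * 3 = 42 (same as recorded)
8. push -9: top = -9 (agrees with the transcript)
9. push 7: top = 7 (confirmed correct)
10. -9 - 7 = -16 (first mismatch against the transcript)
That makes step 10 the first incorrect line — top = -16 is what it should show.

step 10, top = -16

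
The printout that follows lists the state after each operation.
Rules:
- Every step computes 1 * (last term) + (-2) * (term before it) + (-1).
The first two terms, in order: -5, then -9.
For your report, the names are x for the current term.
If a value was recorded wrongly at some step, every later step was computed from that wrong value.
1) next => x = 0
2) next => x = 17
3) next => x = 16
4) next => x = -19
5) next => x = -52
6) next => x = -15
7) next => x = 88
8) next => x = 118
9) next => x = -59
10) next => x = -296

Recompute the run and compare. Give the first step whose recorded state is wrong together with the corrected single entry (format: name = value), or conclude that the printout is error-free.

step 8, x = 117

1. x = 1*(-9) + (-2)*(-5) + (-1) = 0 (confirmed correct)
2. x = 1*(0) + (-2)*(-9) + (-1) = 17 (checks out)
3. x = 1*(17) + (-2)*(0) + (-1) = 16 (checks out)
4. x = 1*(16) + (-2)*(17) + (-1) = -19 (exactly as logged)
5. x = 1*(-19) + (-2)*(16) + (-1) = -52 (confirmed correct)
6. x = 1*(-52) + (-2)*(-19) + (-1) = -15 (checks out)
7. x = 1*(-15) + (-2)*(-52) + (-1) = 88 (consistent with the printout)
8. x = 1*(88) + (-2)*(-15) + (-1) = 117 (first mismatch against the printout)
The audit stops at step 8: the recorded entry is wrong and should be x = 117.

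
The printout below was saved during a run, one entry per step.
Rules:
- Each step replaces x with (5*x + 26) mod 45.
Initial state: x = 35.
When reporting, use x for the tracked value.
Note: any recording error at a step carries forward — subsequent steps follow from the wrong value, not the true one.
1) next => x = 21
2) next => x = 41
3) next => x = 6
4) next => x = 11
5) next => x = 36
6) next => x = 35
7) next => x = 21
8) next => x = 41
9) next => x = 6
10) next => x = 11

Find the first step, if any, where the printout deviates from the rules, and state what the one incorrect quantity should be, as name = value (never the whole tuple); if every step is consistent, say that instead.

Recomputing the run from the initial state:
step 1: x = 21
step 2: x = 41
step 3: x = 6
step 4: x = 11
step 5: x = 36
step 6: x = 26
step 7: x = 21
step 8: x = 41
step 9: x = 6
step 10: x = 11
The first disagreement with the printout is at step 6, where the value should be x = 26.

step 6, x = 26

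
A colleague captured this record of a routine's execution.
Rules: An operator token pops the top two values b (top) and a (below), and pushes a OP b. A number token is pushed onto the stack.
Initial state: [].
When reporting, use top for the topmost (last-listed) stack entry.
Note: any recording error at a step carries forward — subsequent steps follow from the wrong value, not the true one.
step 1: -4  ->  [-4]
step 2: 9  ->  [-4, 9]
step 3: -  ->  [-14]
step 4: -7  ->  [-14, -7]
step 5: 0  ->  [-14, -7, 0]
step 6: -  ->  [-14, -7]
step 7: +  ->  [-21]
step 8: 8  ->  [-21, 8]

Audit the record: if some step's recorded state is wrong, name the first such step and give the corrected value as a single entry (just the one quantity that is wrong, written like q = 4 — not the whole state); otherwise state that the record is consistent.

Recomputing the run from the initial state:
step 1: [-4]
step 2: [-4, 9]
step 3: [-13]
step 4: [-13, -7]
step 5: [-13, -7, 0]
step 6: [-13, -7]
step 7: [-20]
step 8: [-20, 8]
The first disagreement with the record is at step 3, where the value should be top = -13.

step 3, top = -13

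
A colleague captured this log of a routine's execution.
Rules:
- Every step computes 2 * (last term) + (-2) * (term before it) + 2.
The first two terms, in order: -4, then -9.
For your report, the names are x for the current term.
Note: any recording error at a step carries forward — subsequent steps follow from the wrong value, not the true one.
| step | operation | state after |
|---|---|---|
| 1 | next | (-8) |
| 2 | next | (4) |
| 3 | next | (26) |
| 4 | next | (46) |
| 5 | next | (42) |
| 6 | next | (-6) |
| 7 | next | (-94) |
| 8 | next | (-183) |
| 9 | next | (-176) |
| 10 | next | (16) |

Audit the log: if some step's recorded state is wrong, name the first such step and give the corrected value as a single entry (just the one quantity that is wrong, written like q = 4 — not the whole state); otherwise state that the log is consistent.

Recomputing the run from the initial state:
step 1: x = -8
step 2: x = 4
step 3: x = 26
step 4: x = 46
step 5: x = 42
step 6: x = -6
step 7: x = -94
step 8: x = -174
step 9: x = -158
step 10: x = 34
The first disagreement with the log is at step 8, where the value should be x = -174.

step 8, x = -174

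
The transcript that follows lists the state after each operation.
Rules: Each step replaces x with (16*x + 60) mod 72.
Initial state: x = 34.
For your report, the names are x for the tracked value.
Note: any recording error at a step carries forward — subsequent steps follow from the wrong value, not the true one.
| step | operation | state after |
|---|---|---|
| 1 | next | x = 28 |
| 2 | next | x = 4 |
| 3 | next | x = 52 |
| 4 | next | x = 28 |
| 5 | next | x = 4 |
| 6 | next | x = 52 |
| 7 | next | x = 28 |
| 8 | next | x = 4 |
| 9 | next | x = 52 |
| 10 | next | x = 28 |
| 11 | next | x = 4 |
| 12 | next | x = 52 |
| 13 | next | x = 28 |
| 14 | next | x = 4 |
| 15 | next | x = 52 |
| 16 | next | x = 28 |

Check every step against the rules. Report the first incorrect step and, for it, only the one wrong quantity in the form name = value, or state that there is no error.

no error

Recomputing the run from the initial state:
step 1: x = 28
step 2: x = 4
step 3: x = 52
step 4: x = 28
step 5: x = 4
step 6: x = 52
step 7: x = 28
step 8: x = 4
step 9: x = 52
step 10: x = 28
step 11: x = 4
step 12: x = 52
step 13: x = 28
step 14: x = 4
step 15: x = 52
step 16: x = 28
This matches the transcript at every step.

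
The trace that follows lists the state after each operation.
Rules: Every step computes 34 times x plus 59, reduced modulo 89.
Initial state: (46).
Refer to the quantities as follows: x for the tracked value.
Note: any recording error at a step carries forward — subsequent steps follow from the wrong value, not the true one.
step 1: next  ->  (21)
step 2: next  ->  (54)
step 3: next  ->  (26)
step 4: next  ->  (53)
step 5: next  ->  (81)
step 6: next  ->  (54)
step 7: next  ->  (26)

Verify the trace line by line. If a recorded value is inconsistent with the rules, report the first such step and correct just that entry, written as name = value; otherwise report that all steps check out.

step 2, x = 61

Step 1: x = (34*46 + 59) mod 89 = 21 — confirmed correct.
Step 2: x = (34*21 + 59) mod 89 = 61 — the trace has a different value.
That makes step 2 the first incorrect line — x = 61 is what it should show.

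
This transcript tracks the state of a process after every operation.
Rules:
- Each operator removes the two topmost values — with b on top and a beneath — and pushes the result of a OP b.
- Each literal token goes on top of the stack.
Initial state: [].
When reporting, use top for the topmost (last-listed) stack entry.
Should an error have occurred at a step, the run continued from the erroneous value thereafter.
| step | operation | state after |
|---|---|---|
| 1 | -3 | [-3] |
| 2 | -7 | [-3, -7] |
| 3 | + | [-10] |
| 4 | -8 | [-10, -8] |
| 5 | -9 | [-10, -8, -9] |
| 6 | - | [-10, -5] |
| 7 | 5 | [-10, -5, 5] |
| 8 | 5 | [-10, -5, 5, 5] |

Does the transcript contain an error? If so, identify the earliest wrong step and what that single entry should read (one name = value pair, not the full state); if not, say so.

step 1: push -3: top = -3 -> agrees with the transcript
step 2: push -7: top = -7 -> verified
step 3: -3 + -7 = -10 -> consistent with the transcript
step 4: push -8: top = -8 -> verified
step 5: push -9: top = -9 -> agrees with the transcript
step 6: -8 - -9 = 1 -> first mismatch against the transcript
First deviation found at step 6; the corrected entry is top = 1.

step 6, top = 1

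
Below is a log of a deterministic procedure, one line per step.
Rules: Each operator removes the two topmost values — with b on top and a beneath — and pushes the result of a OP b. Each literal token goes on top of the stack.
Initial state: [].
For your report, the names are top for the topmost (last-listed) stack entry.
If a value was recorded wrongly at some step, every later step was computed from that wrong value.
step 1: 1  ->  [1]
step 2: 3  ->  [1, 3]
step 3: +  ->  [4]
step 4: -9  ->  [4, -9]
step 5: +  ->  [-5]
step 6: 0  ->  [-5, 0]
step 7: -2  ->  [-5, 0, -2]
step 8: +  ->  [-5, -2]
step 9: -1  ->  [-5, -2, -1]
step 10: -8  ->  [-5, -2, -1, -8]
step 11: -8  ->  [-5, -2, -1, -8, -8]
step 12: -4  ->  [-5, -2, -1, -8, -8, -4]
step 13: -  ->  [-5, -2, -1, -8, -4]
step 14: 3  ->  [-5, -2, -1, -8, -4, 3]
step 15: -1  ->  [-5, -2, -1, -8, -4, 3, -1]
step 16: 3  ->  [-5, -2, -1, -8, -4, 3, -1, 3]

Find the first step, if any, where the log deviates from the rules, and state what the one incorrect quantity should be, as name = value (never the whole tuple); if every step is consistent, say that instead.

no error

Step 1: push 1: top = 1 — same as recorded.
Step 2: push 3: top = 3 — matches.
Step 3: 1 + 3 = 4 — no discrepancy.
Step 4: push -9: top = -9 — confirmed correct.
Step 5: 4 + -9 = -5 — verified.
Step 6: push 0: top = 0 — checks out.
Step 7: push -2: top = -2 — checks out.
Step 8: 0 + -2 = -2 — checks out.
Step 9: push -1: top = -1 — exactly as logged.
Step 10: push -8: top = -8 — verified.
Step 11: push -8: top = -8 — exactly as logged.
Step 12: push -4: top = -4 — checks out.
Step 13: -8 - -4 = -4 — agrees with the log.
Step 14: push 3: top = 3 — same as recorded.
Step 15: push -1: top = -1 — matches.
Step 16: push 3: top = 3 — same as recorded.
The recomputation confirms every line.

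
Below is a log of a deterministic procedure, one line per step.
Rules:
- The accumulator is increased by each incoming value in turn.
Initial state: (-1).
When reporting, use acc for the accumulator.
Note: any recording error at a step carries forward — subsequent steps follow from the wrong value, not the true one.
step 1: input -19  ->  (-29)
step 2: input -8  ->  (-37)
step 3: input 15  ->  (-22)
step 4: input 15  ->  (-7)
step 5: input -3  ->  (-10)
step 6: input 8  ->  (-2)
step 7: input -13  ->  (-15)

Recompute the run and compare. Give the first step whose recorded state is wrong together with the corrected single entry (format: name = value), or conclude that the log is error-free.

step 1, acc = -20

Step 1: acc = -1 + -19 = -20 — first mismatch against the log.
The earliest wrong entry is at step 1: it should read acc = -20.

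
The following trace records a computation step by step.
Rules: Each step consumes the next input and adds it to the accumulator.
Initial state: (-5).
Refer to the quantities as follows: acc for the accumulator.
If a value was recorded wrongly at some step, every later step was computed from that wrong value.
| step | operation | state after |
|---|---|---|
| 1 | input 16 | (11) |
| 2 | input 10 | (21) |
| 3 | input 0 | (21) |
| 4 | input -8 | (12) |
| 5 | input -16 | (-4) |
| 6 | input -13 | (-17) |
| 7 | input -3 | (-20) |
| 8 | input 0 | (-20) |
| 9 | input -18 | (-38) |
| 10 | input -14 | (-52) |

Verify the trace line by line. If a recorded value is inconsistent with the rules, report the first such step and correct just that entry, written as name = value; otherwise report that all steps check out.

Step 1: acc = -5 + 16 = 11 — in agreement.
Step 2: acc = 11 + 10 = 21 — no discrepancy.
Step 3: acc = 21 + 0 = 21 — consistent with the trace.
Step 4: acc = 21 + -8 = 13 — first mismatch against the trace.
The audit stops at step 4: the recorded entry is wrong and should be acc = 13.

step 4, acc = 13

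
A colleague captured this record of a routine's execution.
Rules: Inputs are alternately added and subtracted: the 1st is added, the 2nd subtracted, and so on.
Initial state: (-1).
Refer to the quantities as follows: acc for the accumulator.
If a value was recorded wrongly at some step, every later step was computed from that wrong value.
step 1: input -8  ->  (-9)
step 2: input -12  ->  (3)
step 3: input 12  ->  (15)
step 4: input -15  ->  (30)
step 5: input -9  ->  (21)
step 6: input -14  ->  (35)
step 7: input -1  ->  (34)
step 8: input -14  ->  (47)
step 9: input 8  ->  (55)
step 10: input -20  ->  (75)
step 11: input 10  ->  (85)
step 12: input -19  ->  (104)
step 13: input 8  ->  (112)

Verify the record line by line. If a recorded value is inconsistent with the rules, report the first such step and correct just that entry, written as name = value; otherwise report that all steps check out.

Recomputing the run from the initial state:
step 1: acc = -9
step 2: acc = 3
step 3: acc = 15
step 4: acc = 30
step 5: acc = 21
step 6: acc = 35
step 7: acc = 34
step 8: acc = 48
step 9: acc = 56
step 10: acc = 76
step 11: acc = 86
step 12: acc = 105
step 13: acc = 113
The first disagreement with the record is at step 8, where the value should be acc = 48.

step 8, acc = 48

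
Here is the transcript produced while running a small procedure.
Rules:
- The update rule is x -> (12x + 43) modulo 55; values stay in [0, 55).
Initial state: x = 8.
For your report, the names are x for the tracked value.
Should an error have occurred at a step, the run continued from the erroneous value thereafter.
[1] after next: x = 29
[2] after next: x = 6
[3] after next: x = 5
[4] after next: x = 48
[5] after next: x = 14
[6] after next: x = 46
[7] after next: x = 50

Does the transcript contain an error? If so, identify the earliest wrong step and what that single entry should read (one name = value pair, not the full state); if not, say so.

step 1: x = (12*8 + 43) mod 55 = 29 -> same as recorded
step 2: x = (12*29 + 43) mod 55 = 6 -> consistent with the transcript
step 3: x = (12*6 + 43) mod 55 = 5 -> in agreement
step 4: x = (12*5 + 43) mod 55 = 48 -> same as recorded
step 5: x = (12*48 + 43) mod 55 = 14 -> matches
step 6: x = (12*14 + 43) mod 55 = 46 -> agrees with the transcript
step 7: x = (12*46 + 43) mod 55 = 45 -> the entry is off here
That makes step 7 the first incorrect line — x = 45 is what it should show.

step 7, x = 45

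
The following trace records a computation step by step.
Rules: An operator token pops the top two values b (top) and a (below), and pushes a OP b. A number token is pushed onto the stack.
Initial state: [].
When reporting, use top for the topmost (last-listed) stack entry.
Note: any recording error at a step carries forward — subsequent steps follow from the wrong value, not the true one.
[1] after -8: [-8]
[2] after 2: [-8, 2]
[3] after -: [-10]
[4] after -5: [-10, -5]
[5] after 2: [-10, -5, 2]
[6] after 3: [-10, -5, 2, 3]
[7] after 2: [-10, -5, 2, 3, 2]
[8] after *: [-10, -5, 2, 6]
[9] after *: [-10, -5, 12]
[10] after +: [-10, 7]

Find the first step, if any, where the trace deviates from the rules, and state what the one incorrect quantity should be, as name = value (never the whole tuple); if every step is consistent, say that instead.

Recomputing the run from the initial state:
step 1: [-8]
step 2: [-8, 2]
step 3: [-10]
step 4: [-10, -5]
step 5: [-10, -5, 2]
step 6: [-10, -5, 2, 3]
step 7: [-10, -5, 2, 3, 2]
step 8: [-10, -5, 2, 6]
step 9: [-10, -5, 12]
step 10: [-10, 7]
This matches the trace at every step.

no error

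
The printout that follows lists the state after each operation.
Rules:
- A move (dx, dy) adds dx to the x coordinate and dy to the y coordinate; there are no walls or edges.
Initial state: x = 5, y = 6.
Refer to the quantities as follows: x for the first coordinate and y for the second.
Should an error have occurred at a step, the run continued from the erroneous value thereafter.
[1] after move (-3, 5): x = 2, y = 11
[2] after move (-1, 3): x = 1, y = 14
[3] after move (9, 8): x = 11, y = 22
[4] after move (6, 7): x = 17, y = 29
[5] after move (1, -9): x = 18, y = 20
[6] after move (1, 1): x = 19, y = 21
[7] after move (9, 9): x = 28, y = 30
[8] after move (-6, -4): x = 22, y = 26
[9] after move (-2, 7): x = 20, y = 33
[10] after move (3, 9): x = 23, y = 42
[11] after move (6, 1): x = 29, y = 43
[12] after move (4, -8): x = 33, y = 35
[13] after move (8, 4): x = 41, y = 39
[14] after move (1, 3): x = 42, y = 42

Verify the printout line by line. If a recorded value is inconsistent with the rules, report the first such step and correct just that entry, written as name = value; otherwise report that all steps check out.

step 3, x = 10

Step 1: x = 5 + (-3) = 2, y = 6 + (5) = 11 — matches.
Step 2: x = 2 + (-1) = 1, y = 11 + (3) = 14 — in agreement.
Step 3: x = 1 + (9) = 10, y = 14 + (8) = 22 — the entry is off here.
That makes step 3 the first incorrect line — x = 10 is what it should show.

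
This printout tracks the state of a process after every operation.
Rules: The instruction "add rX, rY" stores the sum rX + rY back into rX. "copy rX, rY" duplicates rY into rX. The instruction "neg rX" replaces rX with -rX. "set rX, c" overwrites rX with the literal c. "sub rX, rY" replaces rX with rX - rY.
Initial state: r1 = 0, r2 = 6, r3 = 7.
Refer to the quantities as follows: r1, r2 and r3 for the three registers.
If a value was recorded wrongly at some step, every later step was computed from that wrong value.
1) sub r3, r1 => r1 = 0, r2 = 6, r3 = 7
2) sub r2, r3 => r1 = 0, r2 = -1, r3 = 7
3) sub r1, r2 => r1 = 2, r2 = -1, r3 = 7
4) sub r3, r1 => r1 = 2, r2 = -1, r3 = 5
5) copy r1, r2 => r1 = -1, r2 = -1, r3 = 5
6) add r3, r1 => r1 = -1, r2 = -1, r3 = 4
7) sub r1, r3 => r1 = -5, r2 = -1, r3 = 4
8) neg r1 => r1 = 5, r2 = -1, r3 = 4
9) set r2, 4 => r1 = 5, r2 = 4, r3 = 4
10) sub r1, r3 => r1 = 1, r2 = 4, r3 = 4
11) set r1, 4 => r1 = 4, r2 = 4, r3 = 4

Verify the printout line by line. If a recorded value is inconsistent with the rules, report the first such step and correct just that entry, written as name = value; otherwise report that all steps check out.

1. r3 = 7 - 0 = 7 (no discrepancy)
2. r2 = 6 - 7 = -1 (same as recorded)
3. r1 = 0 - -1 = 1 (this is not what the printout shows)
That makes step 3 the first incorrect line — r1 = 1 is what it should show.

step 3, r1 = 1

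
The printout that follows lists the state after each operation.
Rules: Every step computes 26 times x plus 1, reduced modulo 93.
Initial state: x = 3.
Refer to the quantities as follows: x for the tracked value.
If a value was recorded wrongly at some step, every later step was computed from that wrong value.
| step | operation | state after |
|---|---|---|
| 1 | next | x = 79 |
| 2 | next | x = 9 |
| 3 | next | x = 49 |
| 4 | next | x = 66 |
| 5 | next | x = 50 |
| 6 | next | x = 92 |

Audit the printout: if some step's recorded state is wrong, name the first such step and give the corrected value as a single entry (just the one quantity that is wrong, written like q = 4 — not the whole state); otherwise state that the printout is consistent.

step 5, x = 43

step 1: x = (26*3 + 1) mod 93 = 79 -> confirmed correct
step 2: x = (26*79 + 1) mod 93 = 9 -> consistent with the printout
step 3: x = (26*9 + 1) mod 93 = 49 -> in agreement
step 4: x = (26*49 + 1) mod 93 = 66 -> checks out
step 5: x = (26*66 + 1) mod 93 = 43 -> the entry is off here
Conclusion: step 5 carries the first error; the entry should be x = 43.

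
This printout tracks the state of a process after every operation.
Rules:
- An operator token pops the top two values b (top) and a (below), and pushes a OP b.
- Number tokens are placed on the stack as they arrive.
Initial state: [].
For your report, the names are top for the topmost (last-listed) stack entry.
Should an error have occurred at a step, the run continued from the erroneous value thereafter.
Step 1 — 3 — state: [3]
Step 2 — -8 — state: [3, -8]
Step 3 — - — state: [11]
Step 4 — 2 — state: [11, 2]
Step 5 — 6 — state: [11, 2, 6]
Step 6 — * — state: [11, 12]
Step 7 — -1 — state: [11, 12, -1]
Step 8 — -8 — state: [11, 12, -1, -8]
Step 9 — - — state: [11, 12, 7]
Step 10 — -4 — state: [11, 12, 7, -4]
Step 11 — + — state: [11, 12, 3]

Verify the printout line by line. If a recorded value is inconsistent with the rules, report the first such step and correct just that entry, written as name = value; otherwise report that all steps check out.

no error

1. push 3: top = 3 (same as recorded)
2. push -8: top = -8 (exactly as logged)
3. 3 - -8 = 11 (consistent with the printout)
4. push 2: top = 2 (consistent with the printout)
5. push 6: top = 6 (no discrepancy)
6. 2 * 6 = 12 (exactly as logged)
7. push -1: top = -1 (confirmed correct)
8. push -8: top = -8 (in agreement)
9. -1 - -8 = 7 (checks out)
10. push -4: top = -4 (exactly as logged)
11. 7 + -4 = 3 (exactly as logged)
The whole run recomputes cleanly — no discrepancies.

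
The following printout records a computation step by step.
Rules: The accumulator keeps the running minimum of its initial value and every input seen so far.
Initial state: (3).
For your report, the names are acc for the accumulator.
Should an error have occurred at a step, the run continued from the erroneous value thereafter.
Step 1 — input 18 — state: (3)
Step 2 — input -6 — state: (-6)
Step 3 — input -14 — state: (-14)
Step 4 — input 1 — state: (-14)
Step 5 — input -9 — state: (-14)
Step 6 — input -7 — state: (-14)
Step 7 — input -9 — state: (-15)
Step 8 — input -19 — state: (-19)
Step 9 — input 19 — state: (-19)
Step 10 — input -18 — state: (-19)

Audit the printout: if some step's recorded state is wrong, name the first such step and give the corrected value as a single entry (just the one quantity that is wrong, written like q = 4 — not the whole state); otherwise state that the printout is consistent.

Recomputing the run from the initial state:
step 1: acc = 3
step 2: acc = -6
step 3: acc = -14
step 4: acc = -14
step 5: acc = -14
step 6: acc = -14
step 7: acc = -14
step 8: acc = -19
step 9: acc = -19
step 10: acc = -19
The first disagreement with the printout is at step 7, where the value should be acc = -14.

step 7, acc = -14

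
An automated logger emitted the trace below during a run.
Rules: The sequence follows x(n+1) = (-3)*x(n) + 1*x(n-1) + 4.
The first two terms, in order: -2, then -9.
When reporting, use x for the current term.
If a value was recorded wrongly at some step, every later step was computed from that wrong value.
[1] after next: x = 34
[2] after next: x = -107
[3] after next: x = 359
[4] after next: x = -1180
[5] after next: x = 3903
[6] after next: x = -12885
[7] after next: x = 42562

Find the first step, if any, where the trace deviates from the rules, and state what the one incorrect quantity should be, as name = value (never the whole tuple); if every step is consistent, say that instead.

step 1, x = 29

Recomputing the run from the initial state:
step 1: x = 29
step 2: x = -92
step 3: x = 309
step 4: x = -1015
step 5: x = 3358
step 6: x = -11085
step 7: x = 36617
The first disagreement with the trace is at step 1, where the value should be x = 29.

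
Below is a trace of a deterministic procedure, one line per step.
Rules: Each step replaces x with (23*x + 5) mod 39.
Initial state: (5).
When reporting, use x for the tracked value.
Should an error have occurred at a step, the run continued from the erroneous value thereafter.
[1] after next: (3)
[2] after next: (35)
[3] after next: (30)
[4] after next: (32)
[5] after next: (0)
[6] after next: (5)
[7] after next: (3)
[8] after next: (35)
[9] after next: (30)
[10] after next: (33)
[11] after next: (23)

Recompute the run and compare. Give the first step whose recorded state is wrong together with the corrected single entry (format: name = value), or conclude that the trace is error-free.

Step 1: x = (23*5 + 5) mod 39 = 3 — verified.
Step 2: x = (23*3 + 5) mod 39 = 35 — checks out.
Step 3: x = (23*35 + 5) mod 39 = 30 — confirmed correct.
Step 4: x = (23*30 + 5) mod 39 = 32 — exactly as logged.
Step 5: x = (23*32 + 5) mod 39 = 0 — consistent with the trace.
Step 6: x = (23*0 + 5) mod 39 = 5 — matches.
Step 7: x = (23*5 + 5) mod 39 = 3 — no discrepancy.
Step 8: x = (23*3 + 5) mod 39 = 35 — confirmed correct.
Step 9: x = (23*35 + 5) mod 39 = 30 — checks out.
Step 10: x = (23*30 + 5) mod 39 = 32 — first mismatch against the trace.
First incorrect step: 10; the correct value is x = 32.

step 10, x = 32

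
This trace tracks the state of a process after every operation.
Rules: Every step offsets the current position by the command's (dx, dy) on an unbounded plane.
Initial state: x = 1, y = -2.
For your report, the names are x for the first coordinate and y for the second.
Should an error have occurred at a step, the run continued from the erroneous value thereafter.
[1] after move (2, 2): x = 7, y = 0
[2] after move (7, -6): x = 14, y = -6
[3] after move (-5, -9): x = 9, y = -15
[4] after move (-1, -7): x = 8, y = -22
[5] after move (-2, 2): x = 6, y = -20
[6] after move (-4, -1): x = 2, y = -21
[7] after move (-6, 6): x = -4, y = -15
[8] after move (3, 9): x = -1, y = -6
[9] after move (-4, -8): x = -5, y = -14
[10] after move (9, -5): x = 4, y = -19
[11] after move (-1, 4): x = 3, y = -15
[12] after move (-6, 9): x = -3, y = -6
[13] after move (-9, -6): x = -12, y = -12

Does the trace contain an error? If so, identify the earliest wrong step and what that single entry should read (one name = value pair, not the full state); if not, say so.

step 1, x = 3

Step 1: x = 1 + (2) = 3, y = -2 + (2) = 0 — the trace disagrees here.
Conclusion: step 1 carries the first error; the entry should be x = 3.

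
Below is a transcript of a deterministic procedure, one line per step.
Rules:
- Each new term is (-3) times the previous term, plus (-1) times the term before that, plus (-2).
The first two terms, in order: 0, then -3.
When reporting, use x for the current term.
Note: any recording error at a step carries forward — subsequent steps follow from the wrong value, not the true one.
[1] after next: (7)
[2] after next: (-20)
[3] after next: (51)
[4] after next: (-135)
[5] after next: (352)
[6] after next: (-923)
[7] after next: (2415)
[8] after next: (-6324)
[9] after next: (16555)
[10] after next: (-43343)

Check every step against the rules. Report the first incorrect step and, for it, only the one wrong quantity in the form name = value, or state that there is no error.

1. x = -3*(-3) + (-1)*(0) + (-2) = 7 (consistent with the transcript)
2. x = -3*(7) + (-1)*(-3) + (-2) = -20 (verified)
3. x = -3*(-20) + (-1)*(7) + (-2) = 51 (verified)
4. x = -3*(51) + (-1)*(-20) + (-2) = -135 (consistent with the transcript)
5. x = -3*(-135) + (-1)*(51) + (-2) = 352 (checks out)
6. x = -3*(352) + (-1)*(-135) + (-2) = -923 (in agreement)
7. x = -3*(-923) + (-1)*(352) + (-2) = 2415 (matches)
8. x = -3*(2415) + (-1)*(-923) + (-2) = -6324 (no discrepancy)
9. x = -3*(-6324) + (-1)*(2415) + (-2) = 16555 (checks out)
10. x = -3*(16555) + (-1)*(-6324) + (-2) = -43343 (matches)
The whole run recomputes cleanly — no discrepancies.

no error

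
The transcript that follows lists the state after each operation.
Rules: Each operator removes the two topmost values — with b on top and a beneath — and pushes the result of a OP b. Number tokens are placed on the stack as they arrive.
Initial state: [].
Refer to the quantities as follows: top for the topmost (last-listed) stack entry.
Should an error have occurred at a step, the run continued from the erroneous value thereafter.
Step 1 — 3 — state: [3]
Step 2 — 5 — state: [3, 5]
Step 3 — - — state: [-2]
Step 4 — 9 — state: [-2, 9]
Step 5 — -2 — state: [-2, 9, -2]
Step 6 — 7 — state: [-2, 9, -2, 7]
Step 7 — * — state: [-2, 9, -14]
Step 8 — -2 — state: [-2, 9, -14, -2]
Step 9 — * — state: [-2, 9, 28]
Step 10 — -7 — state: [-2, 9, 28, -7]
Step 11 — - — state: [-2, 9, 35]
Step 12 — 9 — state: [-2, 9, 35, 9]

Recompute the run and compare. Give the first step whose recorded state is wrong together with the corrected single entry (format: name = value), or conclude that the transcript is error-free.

1. push 3: top = 3 (consistent with the transcript)
2. push 5: top = 5 (exactly as logged)
3. 3 - 5 = -2 (confirmed correct)
4. push 9: top = 9 (matches)
5. push -2: top = -2 (confirmed correct)
6. push 7: top = 7 (consistent with the transcript)
7. -2 * 7 = -14 (verified)
8. push -2: top = -2 (consistent with the transcript)
9. -14 * -2 = 28 (agrees with the transcript)
10. push -7: top = -7 (no discrepancy)
11. 28 - -7 = 35 (exactly as logged)
12. push 9: top = 9 (agrees with the transcript)
Nothing is out of place; the run is error-free.

no error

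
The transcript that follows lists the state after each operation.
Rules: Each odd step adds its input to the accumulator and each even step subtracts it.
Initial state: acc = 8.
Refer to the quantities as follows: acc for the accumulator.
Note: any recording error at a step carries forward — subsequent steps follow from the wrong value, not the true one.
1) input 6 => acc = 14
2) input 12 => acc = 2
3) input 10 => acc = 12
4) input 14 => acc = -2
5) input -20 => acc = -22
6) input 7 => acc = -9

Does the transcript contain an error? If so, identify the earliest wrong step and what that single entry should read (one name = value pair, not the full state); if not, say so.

step 6, acc = -29

Step 1: acc = 8 + 6 = 14 — matches.
Step 2: acc = 14 - 12 = 2 — agrees with the transcript.
Step 3: acc = 2 + 10 = 12 — matches.
Step 4: acc = 12 - 14 = -2 — verified.
Step 5: acc = -2 + -20 = -22 — matches.
Step 6: acc = -22 - 7 = -29 — first mismatch against the transcript.
The audit stops at step 6: the recorded entry is wrong and should be acc = -29.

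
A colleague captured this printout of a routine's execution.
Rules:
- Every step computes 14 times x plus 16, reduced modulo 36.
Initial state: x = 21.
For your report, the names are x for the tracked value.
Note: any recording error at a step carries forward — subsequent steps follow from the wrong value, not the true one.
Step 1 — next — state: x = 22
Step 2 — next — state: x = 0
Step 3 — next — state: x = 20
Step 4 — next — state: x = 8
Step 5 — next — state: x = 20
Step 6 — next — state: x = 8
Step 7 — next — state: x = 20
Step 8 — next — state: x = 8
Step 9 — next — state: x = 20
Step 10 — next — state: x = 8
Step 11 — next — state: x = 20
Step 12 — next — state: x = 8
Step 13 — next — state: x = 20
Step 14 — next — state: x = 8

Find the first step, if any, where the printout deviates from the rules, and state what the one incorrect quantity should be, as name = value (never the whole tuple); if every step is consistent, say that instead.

step 3, x = 16

Step 1: x = (14*21 + 16) mod 36 = 22 — agrees with the printout.
Step 2: x = (14*22 + 16) mod 36 = 0 — same as recorded.
Step 3: x = (14*0 + 16) mod 36 = 16 — this is not what the printout shows.
Step 3 is the first one off; corrected, x = 16.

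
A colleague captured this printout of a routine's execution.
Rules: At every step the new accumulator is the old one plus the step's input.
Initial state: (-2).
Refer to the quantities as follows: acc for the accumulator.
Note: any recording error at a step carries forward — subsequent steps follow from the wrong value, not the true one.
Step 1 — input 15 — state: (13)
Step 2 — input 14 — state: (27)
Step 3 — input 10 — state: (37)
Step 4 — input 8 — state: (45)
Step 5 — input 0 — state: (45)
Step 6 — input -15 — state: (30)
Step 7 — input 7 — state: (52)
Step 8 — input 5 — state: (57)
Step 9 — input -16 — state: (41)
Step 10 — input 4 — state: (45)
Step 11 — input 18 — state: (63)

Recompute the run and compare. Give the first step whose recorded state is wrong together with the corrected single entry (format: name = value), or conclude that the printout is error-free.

Recomputing the run from the initial state:
step 1: acc = 13
step 2: acc = 27
step 3: acc = 37
step 4: acc = 45
step 5: acc = 45
step 6: acc = 30
step 7: acc = 37
step 8: acc = 42
step 9: acc = 26
step 10: acc = 30
step 11: acc = 48
The first disagreement with the printout is at step 7, where the value should be acc = 37.

step 7, acc = 37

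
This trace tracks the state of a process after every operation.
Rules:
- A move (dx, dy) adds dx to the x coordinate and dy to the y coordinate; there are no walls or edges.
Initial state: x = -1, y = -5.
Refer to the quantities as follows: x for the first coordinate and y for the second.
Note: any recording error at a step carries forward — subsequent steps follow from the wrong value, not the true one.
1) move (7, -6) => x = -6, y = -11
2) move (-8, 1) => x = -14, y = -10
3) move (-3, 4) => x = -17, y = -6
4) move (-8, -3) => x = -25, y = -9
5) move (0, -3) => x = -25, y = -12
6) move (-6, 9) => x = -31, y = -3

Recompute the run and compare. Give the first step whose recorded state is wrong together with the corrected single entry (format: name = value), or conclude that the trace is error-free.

step 1: x = -1 + (7) = 6, y = -5 + (-6) = -11 -> first mismatch against the trace
Step 1 is the first one off; corrected, x = 6.

step 1, x = 6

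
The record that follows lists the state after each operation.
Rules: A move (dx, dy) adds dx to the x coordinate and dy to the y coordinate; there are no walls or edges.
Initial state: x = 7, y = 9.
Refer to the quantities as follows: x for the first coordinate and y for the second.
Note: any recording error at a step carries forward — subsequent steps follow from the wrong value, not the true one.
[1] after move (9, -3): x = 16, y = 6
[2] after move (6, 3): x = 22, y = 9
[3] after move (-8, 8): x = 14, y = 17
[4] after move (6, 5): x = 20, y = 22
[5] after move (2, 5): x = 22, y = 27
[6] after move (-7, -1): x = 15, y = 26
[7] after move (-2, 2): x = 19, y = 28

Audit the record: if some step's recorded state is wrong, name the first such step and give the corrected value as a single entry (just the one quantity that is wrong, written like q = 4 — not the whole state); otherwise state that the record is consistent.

Recomputing the run from the initial state:
step 1: x = 16, y = 6
step 2: x = 22, y = 9
step 3: x = 14, y = 17
step 4: x = 20, y = 22
step 5: x = 22, y = 27
step 6: x = 15, y = 26
step 7: x = 13, y = 28
The first disagreement with the record is at step 7, where the value should be x = 13.

step 7, x = 13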